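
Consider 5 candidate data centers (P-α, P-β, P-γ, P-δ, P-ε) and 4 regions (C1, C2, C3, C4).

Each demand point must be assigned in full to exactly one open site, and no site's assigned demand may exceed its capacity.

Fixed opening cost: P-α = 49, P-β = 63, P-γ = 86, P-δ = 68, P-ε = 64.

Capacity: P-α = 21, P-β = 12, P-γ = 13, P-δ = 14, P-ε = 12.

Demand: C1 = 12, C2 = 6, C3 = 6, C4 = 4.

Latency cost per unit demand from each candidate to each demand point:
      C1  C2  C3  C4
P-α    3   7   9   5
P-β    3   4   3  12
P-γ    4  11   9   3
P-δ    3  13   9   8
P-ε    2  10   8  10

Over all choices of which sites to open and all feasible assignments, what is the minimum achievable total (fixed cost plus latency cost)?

210

Open {P-α, P-β}; cheapest assignment that respects the capacities:
  P-α (cap 21, load 16): C1, C4 — cost 12×3 + 4×5 = 56
  P-β (cap 12, load 12): C2, C3 — cost 6×4 + 6×3 = 42
  Shipping 98, fixed 112 → total 210.
  Any other capacity-feasible assignment to {P-α, P-β} ships for at least 98.
Compare {P-α, P-ε}: its best feasible assignment gives total 253.
Compare {P-α, P-β, P-ε}: its best feasible assignment gives total 262.
Every other set of open sites that can feasibly serve all demand totals ≥ 253 even under its best assignment. Minimum: 210.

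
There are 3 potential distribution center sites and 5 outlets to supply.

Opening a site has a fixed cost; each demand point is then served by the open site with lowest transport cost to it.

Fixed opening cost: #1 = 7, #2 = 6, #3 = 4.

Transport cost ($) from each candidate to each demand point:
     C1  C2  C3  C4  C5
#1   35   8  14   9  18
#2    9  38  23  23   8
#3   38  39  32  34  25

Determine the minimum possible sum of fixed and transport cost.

Open {#1, #2}: assign each demand point to its cheapest open site.
  C1→#2 9, C2→#1 8, C3→#1 14, C4→#1 9, C5→#2 8
  transport cost 48, fixed 13 → total 61.
Compare {#1, #2, #3}: transport cost 48 + fixed 17 = 65.
Compare {#1}: transport cost 84 + fixed 7 = 91.
Compare {#1, #3}: transport cost 84 + fixed 11 = 95.
All other subsets cost ≥ 65. Minimum total cost: 61.

61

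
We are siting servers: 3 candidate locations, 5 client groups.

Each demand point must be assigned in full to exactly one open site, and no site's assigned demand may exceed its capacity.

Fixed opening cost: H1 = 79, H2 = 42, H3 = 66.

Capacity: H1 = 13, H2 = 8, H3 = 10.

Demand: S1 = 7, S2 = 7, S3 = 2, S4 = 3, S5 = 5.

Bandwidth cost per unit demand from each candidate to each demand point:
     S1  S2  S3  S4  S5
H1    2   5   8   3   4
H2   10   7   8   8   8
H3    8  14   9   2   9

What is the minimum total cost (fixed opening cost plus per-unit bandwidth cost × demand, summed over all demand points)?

294

Open {H1, H2, H3}; cheapest assignment that respects the capacities:
  H1 (cap 13, load 12): S1, S5 — cost 7×2 + 5×4 = 34
  H2 (cap 8, load 7): S2 — cost 7×7 = 49
  H3 (cap 10, load 5): S3, S4 — cost 2×9 + 3×2 = 24
  Shipping 107, fixed 187 → total 294.
  Any other capacity-feasible assignment to {H1, H2, H3} ships for at least 107.
Total demand is 24 and no other set of sites has combined capacity ≥ 24, so {H1, H2, H3} is the only feasible choice of open sites. Minimum: 294.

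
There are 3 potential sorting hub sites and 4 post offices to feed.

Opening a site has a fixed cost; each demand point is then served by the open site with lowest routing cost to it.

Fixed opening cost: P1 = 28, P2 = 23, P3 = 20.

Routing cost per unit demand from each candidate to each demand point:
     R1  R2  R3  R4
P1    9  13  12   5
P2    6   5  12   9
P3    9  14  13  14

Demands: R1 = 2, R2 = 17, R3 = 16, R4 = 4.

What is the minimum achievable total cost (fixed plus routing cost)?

Open {P2}: assign each demand point to its cheapest open site.
  R1→P2 2×6=12, R2→P2 17×5=85, R3→P2 16×12=192, R4→P2 4×9=36
  routing cost 325, fixed 23 → total 348.
Compare {P1, P2}: routing cost 309 + fixed 51 = 360.
Compare {P2, P3}: routing cost 325 + fixed 43 = 368.
Compare {P1, P2, P3}: routing cost 309 + fixed 71 = 380.
All other subsets cost ≥ 360. Minimum total cost: 348.

348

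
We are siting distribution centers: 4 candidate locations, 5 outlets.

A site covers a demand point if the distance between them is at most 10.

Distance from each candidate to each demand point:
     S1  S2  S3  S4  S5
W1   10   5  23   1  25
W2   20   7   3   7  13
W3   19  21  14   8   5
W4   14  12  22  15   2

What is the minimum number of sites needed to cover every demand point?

3

Coverage sets (demand points within 10 of each site):
  W1: {S1, S2, S4}
  W2: {S2, S3, S4}
  W3: {S4, S5}
  W4: {S5}
No 2 sites suffice: every size-2 union leaves at least one demand point uncovered.
But {W1, W2, W3} covers everything, so the minimum is 3.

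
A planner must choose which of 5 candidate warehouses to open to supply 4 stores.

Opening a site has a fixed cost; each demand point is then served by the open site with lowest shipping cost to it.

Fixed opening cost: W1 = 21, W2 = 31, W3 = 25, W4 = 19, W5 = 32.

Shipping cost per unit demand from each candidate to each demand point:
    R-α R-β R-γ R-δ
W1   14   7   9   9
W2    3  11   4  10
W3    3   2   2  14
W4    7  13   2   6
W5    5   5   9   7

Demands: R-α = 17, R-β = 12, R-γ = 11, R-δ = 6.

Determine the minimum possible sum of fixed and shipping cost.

177

Open {W3, W4}: assign each demand point to its cheapest open site.
  R-α→W3 17×3=51, R-β→W3 12×2=24, R-γ→W3 11×2=22, R-δ→W4 6×6=36
  shipping cost 133, fixed 44 → total 177.
Compare {W3, W5}: shipping cost 139 + fixed 57 = 196.
Compare {W1, W3}: shipping cost 151 + fixed 46 = 197.
Compare {W1, W3, W4}: shipping cost 133 + fixed 65 = 198.
All other subsets cost ≥ 196. Minimum total cost: 177.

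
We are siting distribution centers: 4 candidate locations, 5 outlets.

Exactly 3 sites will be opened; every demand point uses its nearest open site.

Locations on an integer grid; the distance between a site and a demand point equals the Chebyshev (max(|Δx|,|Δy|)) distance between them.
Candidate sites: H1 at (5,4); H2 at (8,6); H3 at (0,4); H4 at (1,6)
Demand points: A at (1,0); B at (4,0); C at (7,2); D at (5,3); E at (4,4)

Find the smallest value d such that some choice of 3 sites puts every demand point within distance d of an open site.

Open {H1, H2, H3}.
  Farthest demand point is A at distance 4 (to H1); all others are ≤ 4.
With {H1, H2, H4} the worst case is 4.
With {H1, H3, H4} the worst case is 4.
No size-3 selection achieves below 4.

4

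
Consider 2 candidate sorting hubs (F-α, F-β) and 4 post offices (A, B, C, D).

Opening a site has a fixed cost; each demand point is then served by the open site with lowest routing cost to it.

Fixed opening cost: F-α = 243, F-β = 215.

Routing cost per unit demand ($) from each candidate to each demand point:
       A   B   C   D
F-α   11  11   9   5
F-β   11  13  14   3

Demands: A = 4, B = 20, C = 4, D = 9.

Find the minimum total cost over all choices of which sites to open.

588

Open {F-α}: assign each demand point to its cheapest open site.
  A→F-α 4×11=44, B→F-α 20×11=220, C→F-α 4×9=36, D→F-α 9×5=45
  routing cost 345, fixed 243 → total 588.
Compare {F-β}: routing cost 387 + fixed 215 = 602.
Compare {F-α, F-β}: routing cost 327 + fixed 458 = 785.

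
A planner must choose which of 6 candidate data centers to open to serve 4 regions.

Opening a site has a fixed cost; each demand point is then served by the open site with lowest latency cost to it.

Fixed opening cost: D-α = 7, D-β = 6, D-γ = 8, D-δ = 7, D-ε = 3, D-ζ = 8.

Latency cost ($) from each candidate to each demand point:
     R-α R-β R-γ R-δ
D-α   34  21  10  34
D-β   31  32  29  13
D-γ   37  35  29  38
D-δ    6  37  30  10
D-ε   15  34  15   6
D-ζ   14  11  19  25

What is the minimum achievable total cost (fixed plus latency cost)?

56

Open {D-δ, D-ε, D-ζ}: assign each demand point to its cheapest open site.
  R-α→D-δ 6, R-β→D-ζ 11, R-γ→D-ε 15, R-δ→D-ε 6
  latency cost 38, fixed 18 → total 56.
Compare {D-ε, D-ζ}: latency cost 46 + fixed 11 = 57.
Compare {D-α, D-δ, D-ε, D-ζ}: latency cost 33 + fixed 25 = 58.
Compare {D-α, D-δ, D-ζ}: latency cost 37 + fixed 22 = 59.
All other subsets cost ≥ 57. Minimum total cost: 56.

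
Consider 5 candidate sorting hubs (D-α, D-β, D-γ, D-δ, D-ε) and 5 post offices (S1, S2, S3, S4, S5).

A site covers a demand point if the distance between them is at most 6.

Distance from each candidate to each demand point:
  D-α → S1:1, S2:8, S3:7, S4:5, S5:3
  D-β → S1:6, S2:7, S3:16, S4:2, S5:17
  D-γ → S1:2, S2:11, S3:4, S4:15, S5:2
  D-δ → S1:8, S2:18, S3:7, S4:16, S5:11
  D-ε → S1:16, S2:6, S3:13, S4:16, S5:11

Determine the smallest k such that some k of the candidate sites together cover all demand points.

Coverage sets (demand points within 6 of each site):
  D-α: {S1, S4, S5}
  D-β: {S1, S4}
  D-γ: {S1, S3, S5}
  D-δ: {}
  D-ε: {S2}
No 2 sites suffice: every size-2 union leaves at least one demand point uncovered.
But {D-α, D-γ, D-ε} covers everything, so the minimum is 3.

3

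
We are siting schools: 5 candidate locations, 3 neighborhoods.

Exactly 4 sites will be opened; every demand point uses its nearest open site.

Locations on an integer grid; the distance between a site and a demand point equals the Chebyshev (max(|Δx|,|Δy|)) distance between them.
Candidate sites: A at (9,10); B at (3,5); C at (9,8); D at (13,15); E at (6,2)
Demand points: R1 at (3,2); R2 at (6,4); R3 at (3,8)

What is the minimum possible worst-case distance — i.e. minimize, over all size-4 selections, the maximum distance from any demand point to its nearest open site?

3

Open {A, B, C, D}.
  Farthest demand point is R1 at distance 3 (to B); all others are ≤ 3.
With {A, B, C, E} the worst case is 3.
With {A, B, D, E} the worst case is 3.
No size-4 selection achieves below 3.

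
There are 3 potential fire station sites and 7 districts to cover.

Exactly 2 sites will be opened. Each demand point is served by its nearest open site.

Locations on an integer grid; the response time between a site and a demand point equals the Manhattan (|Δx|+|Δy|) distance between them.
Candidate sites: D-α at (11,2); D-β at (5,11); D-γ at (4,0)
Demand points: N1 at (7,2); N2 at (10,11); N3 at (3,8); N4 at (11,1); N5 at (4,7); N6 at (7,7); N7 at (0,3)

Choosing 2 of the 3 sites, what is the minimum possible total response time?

Open {D-α, D-β}.
  N1→D-α 4, N2→D-β 5, N3→D-β 5, N4→D-α 1, N5→D-β 5, N6→D-β 6, N7→D-α 12  ⇒ total 38.
Compare {D-β, D-γ}: total 41.
Compare {D-α, D-γ}: total 47.

38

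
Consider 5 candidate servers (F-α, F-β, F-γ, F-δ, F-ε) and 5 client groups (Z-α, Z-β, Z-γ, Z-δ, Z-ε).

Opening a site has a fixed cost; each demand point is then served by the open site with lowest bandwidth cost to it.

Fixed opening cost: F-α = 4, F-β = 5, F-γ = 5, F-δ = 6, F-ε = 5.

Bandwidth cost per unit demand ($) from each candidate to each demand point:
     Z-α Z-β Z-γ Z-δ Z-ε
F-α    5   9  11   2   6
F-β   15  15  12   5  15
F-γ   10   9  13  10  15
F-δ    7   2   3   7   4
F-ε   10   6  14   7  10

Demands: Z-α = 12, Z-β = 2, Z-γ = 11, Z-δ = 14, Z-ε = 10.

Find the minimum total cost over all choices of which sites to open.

Open {F-α, F-δ}: assign each demand point to its cheapest open site.
  Z-α→F-α 12×5=60, Z-β→F-δ 2×2=4, Z-γ→F-δ 11×3=33, Z-δ→F-α 14×2=28, Z-ε→F-δ 10×4=40
  bandwidth cost 165, fixed 10 → total 175.
Compare {F-α, F-β, F-δ}: bandwidth cost 165 + fixed 15 = 180.
Compare {F-α, F-γ, F-δ}: bandwidth cost 165 + fixed 15 = 180.
Compare {F-α, F-δ, F-ε}: bandwidth cost 165 + fixed 15 = 180.
All other subsets cost ≥ 180. Minimum total cost: 175.

175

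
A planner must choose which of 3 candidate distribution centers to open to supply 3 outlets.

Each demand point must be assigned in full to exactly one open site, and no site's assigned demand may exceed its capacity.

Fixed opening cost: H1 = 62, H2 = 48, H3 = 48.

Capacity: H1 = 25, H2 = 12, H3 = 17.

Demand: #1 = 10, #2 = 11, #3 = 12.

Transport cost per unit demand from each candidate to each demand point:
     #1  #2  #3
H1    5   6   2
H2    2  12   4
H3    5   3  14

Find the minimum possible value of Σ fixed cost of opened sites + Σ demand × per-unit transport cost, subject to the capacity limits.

217

Open {H1, H3}; cheapest assignment that respects the capacities:
  H1 (cap 25, load 22): #1, #3 — cost 10×5 + 12×2 = 74
  H3 (cap 17, load 11): #2 — cost 11×3 = 33
  Shipping 107, fixed 110 → total 217.
  Any other capacity-feasible assignment to {H1, H3} ships for at least 107.
Compare {H1, H2}: its best feasible assignment gives total 220.
Compare {H1, H2, H3}: its best feasible assignment gives total 235.
Every other set of open sites that can feasibly serve all demand totals ≥ 220 even under its best assignment. Minimum: 217.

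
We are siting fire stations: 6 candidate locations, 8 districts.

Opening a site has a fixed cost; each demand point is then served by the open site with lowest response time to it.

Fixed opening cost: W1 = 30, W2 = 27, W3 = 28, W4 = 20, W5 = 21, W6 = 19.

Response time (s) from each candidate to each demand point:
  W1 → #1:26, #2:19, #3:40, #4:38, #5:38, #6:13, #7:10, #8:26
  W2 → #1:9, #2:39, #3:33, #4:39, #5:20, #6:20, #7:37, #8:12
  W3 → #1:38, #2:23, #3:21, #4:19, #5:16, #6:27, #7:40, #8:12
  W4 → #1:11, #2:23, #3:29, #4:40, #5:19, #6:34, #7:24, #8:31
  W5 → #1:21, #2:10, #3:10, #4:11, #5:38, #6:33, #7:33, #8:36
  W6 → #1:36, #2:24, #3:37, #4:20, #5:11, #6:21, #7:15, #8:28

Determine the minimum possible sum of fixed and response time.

Open {W2, W5, W6}: assign each demand point to its cheapest open site.
  #1→W2 9, #2→W5 10, #3→W5 10, #4→W5 11, #5→W6 11, #6→W2 20, #7→W6 15, #8→W2 12
  response time 98, fixed 67 → total 165.
Compare {W5, W6}: response time 127 + fixed 40 = 167.
Compare {W2, W5}: response time 125 + fixed 48 = 173.
Compare {W1, W2, W5}: response time 95 + fixed 78 = 173.
All other subsets cost ≥ 167. Minimum total cost: 165.

165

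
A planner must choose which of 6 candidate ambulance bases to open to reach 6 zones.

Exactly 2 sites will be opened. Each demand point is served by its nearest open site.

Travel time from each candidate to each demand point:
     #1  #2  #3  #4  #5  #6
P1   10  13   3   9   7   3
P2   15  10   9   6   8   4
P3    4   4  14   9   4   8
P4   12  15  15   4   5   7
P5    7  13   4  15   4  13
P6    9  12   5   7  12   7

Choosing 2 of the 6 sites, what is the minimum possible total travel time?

Open {P1, P3}.
  #1→P3 4, #2→P3 4, #3→P1 3, #4→P1 9, #5→P3 4, #6→P1 3  ⇒ total 27.
Compare {P2, P3}: total 31.
Compare {P3, P6}: total 31.
No size-2 selection does better; minimum is 27.

27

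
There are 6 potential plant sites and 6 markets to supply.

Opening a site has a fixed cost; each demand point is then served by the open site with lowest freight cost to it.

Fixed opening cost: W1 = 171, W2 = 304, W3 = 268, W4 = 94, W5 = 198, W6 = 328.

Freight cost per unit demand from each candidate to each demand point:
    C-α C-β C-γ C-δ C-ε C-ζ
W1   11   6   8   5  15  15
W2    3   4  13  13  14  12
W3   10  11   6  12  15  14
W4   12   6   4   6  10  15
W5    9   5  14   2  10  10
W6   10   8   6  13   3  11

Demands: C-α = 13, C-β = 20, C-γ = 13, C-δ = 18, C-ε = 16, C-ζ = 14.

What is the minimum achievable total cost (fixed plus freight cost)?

Open {W4, W5}: assign each demand point to its cheapest open site.
  C-α→W5 13×9=117, C-β→W5 20×5=100, C-γ→W4 13×4=52, C-δ→W5 18×2=36, C-ε→W4 16×10=160, C-ζ→W5 14×10=140
  freight cost 605, fixed 292 → total 897.
Compare {W4}: freight cost 806 + fixed 94 = 900.
Compare {W5}: freight cost 735 + fixed 198 = 933.
Compare {W2, W4}: freight cost 607 + fixed 398 = 1005.
All other subsets cost ≥ 900. Minimum total cost: 897.

897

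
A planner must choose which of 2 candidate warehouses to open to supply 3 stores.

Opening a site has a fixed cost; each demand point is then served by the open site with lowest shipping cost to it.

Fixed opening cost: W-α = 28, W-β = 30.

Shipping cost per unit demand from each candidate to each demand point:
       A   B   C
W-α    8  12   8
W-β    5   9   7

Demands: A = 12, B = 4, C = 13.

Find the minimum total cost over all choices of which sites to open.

217

Open {W-β}: assign each demand point to its cheapest open site.
  A→W-β 12×5=60, B→W-β 4×9=36, C→W-β 13×7=91
  shipping cost 187, fixed 30 → total 217.
Compare {W-α, W-β}: shipping cost 187 + fixed 58 = 245.
Compare {W-α}: shipping cost 248 + fixed 28 = 276.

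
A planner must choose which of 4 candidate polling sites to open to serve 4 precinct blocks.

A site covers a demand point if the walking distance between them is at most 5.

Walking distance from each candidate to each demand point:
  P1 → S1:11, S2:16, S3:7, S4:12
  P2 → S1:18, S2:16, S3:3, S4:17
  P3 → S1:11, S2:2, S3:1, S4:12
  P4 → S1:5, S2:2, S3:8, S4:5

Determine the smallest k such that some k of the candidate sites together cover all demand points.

Coverage sets (demand points within 5 of each site):
  P1: {}
  P2: {S3}
  P3: {S2, S3}
  P4: {S1, S2, S4}
No single site covers all 4 demand points.
But {P2, P4} covers everything, so the minimum is 2.

2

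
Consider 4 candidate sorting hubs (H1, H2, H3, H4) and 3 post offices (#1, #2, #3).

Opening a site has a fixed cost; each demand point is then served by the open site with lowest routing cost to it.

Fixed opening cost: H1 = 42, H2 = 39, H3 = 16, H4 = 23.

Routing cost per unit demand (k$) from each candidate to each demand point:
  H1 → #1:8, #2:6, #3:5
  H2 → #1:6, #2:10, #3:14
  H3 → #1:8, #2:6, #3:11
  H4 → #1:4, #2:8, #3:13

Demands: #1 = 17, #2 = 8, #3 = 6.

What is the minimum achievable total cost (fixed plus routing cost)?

Open {H1, H4}: assign each demand point to its cheapest open site.
  #1→H4 17×4=68, #2→H1 8×6=48, #3→H1 6×5=30
  routing cost 146, fixed 65 → total 211.
Compare {H3, H4}: routing cost 182 + fixed 39 = 221.
Compare {H1, H3, H4}: routing cost 146 + fixed 81 = 227.
Compare {H4}: routing cost 210 + fixed 23 = 233.
All other subsets cost ≥ 221. Minimum total cost: 211.

211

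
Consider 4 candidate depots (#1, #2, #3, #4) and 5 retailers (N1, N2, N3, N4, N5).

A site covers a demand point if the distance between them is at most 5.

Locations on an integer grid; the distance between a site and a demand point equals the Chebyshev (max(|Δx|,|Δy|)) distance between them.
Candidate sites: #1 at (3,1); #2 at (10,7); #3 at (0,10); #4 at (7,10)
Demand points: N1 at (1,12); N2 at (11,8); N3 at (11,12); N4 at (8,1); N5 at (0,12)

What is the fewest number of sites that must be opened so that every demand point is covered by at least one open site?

3

Coverage sets (demand points within 5 of each site):
  #1: {N4}
  #2: {N2, N3}
  #3: {N1, N5}
  #4: {N2, N3}
No 2 sites suffice: every size-2 union leaves at least one demand point uncovered.
But {#1, #2, #3} covers everything, so the minimum is 3.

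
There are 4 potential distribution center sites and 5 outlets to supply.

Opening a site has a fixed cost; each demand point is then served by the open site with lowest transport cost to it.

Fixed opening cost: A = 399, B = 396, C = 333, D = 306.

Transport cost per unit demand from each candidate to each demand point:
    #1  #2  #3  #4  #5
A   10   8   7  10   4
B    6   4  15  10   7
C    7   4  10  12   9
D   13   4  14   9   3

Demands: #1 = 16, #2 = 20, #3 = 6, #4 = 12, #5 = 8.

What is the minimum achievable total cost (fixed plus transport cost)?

801

Open {C}: assign each demand point to its cheapest open site.
  #1→C 16×7=112, #2→C 20×4=80, #3→C 6×10=60, #4→C 12×12=144, #5→C 8×9=72
  transport cost 468, fixed 333 → total 801.
Compare {D}: transport cost 504 + fixed 306 = 810.
Compare {B}: transport cost 442 + fixed 396 = 838.
Compare {A}: transport cost 514 + fixed 399 = 913.
All other subsets cost ≥ 810. Minimum total cost: 801.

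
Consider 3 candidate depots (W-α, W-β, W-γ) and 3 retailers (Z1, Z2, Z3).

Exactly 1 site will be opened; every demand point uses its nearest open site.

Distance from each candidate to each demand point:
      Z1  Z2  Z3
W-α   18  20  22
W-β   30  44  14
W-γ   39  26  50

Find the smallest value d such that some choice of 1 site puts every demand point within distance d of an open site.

Open {W-α}.
  Farthest demand point is Z3 at distance 22 (to W-α); all others are ≤ 22.
With {W-β} the worst case is 44.
With {W-γ} the worst case is 50.
No size-1 selection achieves below 22.

22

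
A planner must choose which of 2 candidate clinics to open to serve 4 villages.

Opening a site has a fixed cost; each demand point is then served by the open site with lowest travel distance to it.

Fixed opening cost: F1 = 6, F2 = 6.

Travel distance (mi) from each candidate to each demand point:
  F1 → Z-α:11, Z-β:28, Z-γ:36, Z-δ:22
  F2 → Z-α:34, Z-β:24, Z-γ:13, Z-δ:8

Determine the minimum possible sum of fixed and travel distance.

68

Open {F1, F2}: assign each demand point to its cheapest open site.
  Z-α→F1 11, Z-β→F2 24, Z-γ→F2 13, Z-δ→F2 8
  travel distance 56, fixed 12 → total 68.
Compare {F2}: travel distance 79 + fixed 6 = 85.
Compare {F1}: travel distance 97 + fixed 6 = 103.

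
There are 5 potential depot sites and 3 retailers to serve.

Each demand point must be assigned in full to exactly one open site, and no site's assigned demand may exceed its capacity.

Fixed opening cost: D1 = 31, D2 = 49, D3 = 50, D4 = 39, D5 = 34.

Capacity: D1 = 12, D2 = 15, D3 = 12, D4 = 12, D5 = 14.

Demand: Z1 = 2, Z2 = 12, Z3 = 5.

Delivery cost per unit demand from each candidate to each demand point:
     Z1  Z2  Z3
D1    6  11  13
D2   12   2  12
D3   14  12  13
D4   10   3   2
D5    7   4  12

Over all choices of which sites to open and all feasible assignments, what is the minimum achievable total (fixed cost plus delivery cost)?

Open {D2, D4}; cheapest assignment that respects the capacities:
  D2 (cap 15, load 12): Z2 — cost 12×2 = 24
  D4 (cap 12, load 7): Z1, Z3 — cost 2×10 + 5×2 = 30
  Shipping 54, fixed 88 → total 142.
  Any other capacity-feasible assignment to {D2, D4} ships for at least 54.
Compare {D4, D5}: its best feasible assignment gives total 145.
Compare {D1, D2, D4}: its best feasible assignment gives total 165.
Every other set of open sites that can feasibly serve all demand totals ≥ 145 even under its best assignment. Minimum: 142.

142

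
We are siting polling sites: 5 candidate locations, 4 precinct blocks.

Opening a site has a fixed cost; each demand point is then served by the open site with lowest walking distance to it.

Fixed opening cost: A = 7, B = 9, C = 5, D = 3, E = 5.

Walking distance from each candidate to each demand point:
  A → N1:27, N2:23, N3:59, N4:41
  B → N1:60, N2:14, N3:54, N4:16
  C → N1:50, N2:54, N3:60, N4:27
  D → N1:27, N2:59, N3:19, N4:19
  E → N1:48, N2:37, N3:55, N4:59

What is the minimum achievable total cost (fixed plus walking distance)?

88

Open {B, D}: assign each demand point to its cheapest open site.
  N1→D 27, N2→B 14, N3→D 19, N4→B 16
  walking distance 76, fixed 12 → total 88.
Compare {B, C, D}: walking distance 76 + fixed 17 = 93.
Compare {B, D, E}: walking distance 76 + fixed 17 = 93.
Compare {A, B, D}: walking distance 76 + fixed 19 = 95.
All other subsets cost ≥ 93. Minimum total cost: 88.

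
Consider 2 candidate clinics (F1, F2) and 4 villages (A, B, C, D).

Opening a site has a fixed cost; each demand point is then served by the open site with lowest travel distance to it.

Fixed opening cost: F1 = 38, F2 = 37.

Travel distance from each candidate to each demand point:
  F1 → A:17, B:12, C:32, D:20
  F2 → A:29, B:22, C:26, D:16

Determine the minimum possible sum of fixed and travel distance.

Open {F1}: assign each demand point to its cheapest open site.
  A→F1 17, B→F1 12, C→F1 32, D→F1 20
  travel distance 81, fixed 38 → total 119.
Compare {F2}: travel distance 93 + fixed 37 = 130.
Compare {F1, F2}: travel distance 71 + fixed 75 = 146.

119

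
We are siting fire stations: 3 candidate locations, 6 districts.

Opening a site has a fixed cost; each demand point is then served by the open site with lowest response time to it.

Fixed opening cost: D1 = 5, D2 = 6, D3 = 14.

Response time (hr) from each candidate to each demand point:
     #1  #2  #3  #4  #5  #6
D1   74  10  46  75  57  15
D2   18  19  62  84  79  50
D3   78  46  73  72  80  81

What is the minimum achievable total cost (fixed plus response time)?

Open {D1, D2}: assign each demand point to its cheapest open site.
  #1→D2 18, #2→D1 10, #3→D1 46, #4→D1 75, #5→D1 57, #6→D1 15
  response time 221, fixed 11 → total 232.
Compare {D1, D2, D3}: response time 218 + fixed 25 = 243.
Compare {D1}: response time 277 + fixed 5 = 282.
Compare {D1, D3}: response time 274 + fixed 19 = 293.
All other subsets cost ≥ 243. Minimum total cost: 232.

232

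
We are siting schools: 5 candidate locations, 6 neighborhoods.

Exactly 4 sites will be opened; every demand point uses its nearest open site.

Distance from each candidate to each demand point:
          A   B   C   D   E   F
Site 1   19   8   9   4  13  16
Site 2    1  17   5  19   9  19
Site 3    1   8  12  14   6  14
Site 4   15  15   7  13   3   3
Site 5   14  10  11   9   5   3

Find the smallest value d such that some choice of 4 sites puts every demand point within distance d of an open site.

8

Open {Site 1, Site 2, Site 3, Site 4}.
  Farthest demand point is B at distance 8 (to Site 1); all others are ≤ 8.
With {Site 1, Site 2, Site 3, Site 5} the worst case is 8.
With {Site 1, Site 2, Site 4, Site 5} the worst case is 8.
No size-4 selection achieves below 8.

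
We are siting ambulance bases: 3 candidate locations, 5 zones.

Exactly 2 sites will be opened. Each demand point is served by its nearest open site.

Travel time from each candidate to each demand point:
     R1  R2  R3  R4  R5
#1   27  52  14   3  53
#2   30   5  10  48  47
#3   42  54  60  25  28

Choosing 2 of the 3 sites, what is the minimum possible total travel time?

92

Open {#1, #2}.
  R1→#1 27, R2→#2 5, R3→#2 10, R4→#1 3, R5→#2 47  ⇒ total 92.
Compare {#2, #3}: total 98.
Compare {#1, #3}: total 124.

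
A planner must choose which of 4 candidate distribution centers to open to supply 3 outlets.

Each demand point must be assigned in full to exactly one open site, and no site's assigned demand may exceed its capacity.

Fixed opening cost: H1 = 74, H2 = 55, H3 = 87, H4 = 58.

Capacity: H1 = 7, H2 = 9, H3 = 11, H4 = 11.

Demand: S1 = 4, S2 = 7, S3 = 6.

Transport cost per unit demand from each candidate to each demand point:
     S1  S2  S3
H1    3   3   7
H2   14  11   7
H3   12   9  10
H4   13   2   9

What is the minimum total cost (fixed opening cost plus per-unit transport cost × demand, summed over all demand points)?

221

Open {H2, H4}; cheapest assignment that respects the capacities:
  H2 (cap 9, load 6): S3 — cost 6×7 = 42
  H4 (cap 11, load 11): S1, S2 — cost 4×13 + 7×2 = 66
  Shipping 108, fixed 113 → total 221.
  Any other capacity-feasible assignment to {H2, H4} ships for at least 108.
Compare {H1, H4}: its best feasible assignment gives total 240.
Compare {H1, H2, H4}: its best feasible assignment gives total 255.
Every other set of open sites that can feasibly serve all demand totals ≥ 240 even under its best assignment. Minimum: 221.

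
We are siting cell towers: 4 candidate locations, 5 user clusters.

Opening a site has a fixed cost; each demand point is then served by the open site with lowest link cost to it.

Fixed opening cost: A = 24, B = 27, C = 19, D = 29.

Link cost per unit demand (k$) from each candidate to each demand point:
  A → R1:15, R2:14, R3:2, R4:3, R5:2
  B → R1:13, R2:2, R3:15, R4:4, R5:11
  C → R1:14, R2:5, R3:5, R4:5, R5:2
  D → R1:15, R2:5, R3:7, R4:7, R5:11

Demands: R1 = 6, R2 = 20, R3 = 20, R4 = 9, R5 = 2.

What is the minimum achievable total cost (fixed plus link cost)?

Open {A, B}: assign each demand point to its cheapest open site.
  R1→B 6×13=78, R2→B 20×2=40, R3→A 20×2=40, R4→A 9×3=27, R5→A 2×2=4
  link cost 189, fixed 51 → total 240.
Compare {A, B, C}: link cost 189 + fixed 70 = 259.
Compare {A, B, D}: link cost 189 + fixed 80 = 269.
Compare {A, B, C, D}: link cost 189 + fixed 99 = 288.
All other subsets cost ≥ 259. Minimum total cost: 240.

240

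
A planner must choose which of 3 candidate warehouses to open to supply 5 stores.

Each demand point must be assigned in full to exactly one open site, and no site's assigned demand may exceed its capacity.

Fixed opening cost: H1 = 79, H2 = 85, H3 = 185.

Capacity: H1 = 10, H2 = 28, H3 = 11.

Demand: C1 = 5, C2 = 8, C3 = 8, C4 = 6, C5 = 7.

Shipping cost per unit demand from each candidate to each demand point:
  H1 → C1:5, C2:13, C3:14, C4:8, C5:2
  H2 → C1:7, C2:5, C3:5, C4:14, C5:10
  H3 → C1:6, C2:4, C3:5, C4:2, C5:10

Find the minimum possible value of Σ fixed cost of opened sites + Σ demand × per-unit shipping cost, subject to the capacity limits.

Open {H1, H2}; cheapest assignment that respects the capacities:
  H1 (cap 10, load 7): C5 — cost 7×2 = 14
  H2 (cap 28, load 27): C1, C2, C3, C4 — cost 5×7 + 8×5 + 8×5 + 6×14 = 199
  Shipping 213, fixed 164 → total 377.
  Any other capacity-feasible assignment to {H1, H2} ships for at least 213.
Compare {H2, H3}: its best feasible assignment gives total 462.
Compare {H1, H2, H3}: its best feasible assignment gives total 485.
Every other set of open sites that can feasibly serve all demand totals ≥ 462 even under its best assignment. Minimum: 377.

377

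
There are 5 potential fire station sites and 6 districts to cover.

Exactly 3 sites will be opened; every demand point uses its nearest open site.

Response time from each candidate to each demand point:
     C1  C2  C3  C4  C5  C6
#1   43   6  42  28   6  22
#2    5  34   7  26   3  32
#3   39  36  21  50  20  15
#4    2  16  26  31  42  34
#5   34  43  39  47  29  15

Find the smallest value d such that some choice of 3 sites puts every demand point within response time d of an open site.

Open {#1, #2, #3}.
  Farthest demand point is C4 at response time 26 (to #2); all others are ≤ 26.
With {#1, #2, #4} the worst case is 26.
With {#1, #2, #5} the worst case is 26.
No size-3 selection achieves below 26.

26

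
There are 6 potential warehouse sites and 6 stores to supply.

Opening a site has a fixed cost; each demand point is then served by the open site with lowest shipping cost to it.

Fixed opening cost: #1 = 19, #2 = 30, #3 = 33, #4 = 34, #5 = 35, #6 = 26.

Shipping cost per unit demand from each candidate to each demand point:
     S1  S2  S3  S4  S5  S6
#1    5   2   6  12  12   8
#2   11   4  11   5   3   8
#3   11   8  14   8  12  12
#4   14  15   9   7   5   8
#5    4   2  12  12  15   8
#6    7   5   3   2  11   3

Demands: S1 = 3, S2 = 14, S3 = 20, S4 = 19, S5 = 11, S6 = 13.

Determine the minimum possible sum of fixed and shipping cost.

Open {#1, #2, #6}: assign each demand point to its cheapest open site.
  S1→#1 3×5=15, S2→#1 14×2=28, S3→#6 20×3=60, S4→#6 19×2=38, S5→#2 11×3=33, S6→#6 13×3=39
  shipping cost 213, fixed 75 → total 288.
Compare {#2, #5, #6}: shipping cost 210 + fixed 91 = 301.
Compare {#2, #6}: shipping cost 247 + fixed 56 = 303.
Compare {#1, #4, #6}: shipping cost 235 + fixed 79 = 314.
All other subsets cost ≥ 301. Minimum total cost: 288.

288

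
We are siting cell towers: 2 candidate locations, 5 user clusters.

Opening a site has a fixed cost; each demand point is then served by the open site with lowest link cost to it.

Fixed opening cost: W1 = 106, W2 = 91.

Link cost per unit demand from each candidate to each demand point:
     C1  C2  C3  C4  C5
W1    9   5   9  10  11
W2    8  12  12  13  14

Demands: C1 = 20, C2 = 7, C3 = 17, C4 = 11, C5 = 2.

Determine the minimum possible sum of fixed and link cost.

606

Open {W1}: assign each demand point to its cheapest open site.
  C1→W1 20×9=180, C2→W1 7×5=35, C3→W1 17×9=153, C4→W1 11×10=110, C5→W1 2×11=22
  link cost 500, fixed 106 → total 606.
Compare {W1, W2}: link cost 480 + fixed 197 = 677.
Compare {W2}: link cost 619 + fixed 91 = 710.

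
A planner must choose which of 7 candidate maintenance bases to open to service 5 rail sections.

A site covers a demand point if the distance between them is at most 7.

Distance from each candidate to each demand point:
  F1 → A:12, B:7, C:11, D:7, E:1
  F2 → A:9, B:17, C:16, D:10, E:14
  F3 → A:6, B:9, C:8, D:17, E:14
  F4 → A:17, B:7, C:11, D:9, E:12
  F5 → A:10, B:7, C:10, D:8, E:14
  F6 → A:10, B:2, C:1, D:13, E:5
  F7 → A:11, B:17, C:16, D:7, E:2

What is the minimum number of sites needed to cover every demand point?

3

Coverage sets (demand points within 7 of each site):
  F1: {B, D, E}
  F2: {}
  F3: {A}
  F4: {B}
  F5: {B}
  F6: {B, C, E}
  F7: {D, E}
No 2 sites suffice: every size-2 union leaves at least one demand point uncovered.
But {F1, F3, F6} covers everything, so the minimum is 3.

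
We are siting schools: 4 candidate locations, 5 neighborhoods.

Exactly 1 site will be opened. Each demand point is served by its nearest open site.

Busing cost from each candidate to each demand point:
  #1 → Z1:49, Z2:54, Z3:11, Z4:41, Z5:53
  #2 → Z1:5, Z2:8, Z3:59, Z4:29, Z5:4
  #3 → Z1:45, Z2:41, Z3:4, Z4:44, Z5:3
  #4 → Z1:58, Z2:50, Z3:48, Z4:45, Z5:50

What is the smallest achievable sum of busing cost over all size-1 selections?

Open {#2}.
  Z1→#2 5, Z2→#2 8, Z3→#2 59, Z4→#2 29, Z5→#2 4  ⇒ total 105.
Compare {#3}: total 137.
Compare {#1}: total 208.
No size-1 selection does better; minimum is 105.

105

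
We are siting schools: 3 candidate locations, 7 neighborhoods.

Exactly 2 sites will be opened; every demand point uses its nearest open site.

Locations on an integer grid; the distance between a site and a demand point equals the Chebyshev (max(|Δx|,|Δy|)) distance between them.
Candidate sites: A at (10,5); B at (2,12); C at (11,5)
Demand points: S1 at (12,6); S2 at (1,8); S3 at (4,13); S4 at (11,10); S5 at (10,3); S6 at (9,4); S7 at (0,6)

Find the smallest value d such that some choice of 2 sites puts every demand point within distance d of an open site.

Open {A, B}.
  Farthest demand point is S7 at distance 6 (to B); all others are ≤ 6.
With {B, C} the worst case is 6.
With {A, C} the worst case is 10.
No size-2 selection achieves below 6.

6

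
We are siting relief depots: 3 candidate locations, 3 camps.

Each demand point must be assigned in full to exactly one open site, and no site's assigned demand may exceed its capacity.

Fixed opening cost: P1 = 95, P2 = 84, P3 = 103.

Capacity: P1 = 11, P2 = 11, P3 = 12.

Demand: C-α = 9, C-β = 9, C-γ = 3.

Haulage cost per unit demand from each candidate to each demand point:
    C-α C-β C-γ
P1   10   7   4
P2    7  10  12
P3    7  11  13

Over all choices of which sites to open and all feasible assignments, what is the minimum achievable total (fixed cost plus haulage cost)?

Open {P1, P3}; cheapest assignment that respects the capacities:
  P1 (cap 11, load 9): C-β — cost 9×7 = 63
  P3 (cap 12, load 12): C-α, C-γ — cost 9×7 + 3×13 = 102
  Shipping 165, fixed 198 → total 363.
  Any other capacity-feasible assignment to {P1, P3} ships for at least 165.
Compare {P2, P3}: its best feasible assignment gives total 379.
Compare {P1, P2, P3}: its best feasible assignment gives total 444.
Every other set of open sites that can feasibly serve all demand totals ≥ 379 even under its best assignment. Minimum: 363.

363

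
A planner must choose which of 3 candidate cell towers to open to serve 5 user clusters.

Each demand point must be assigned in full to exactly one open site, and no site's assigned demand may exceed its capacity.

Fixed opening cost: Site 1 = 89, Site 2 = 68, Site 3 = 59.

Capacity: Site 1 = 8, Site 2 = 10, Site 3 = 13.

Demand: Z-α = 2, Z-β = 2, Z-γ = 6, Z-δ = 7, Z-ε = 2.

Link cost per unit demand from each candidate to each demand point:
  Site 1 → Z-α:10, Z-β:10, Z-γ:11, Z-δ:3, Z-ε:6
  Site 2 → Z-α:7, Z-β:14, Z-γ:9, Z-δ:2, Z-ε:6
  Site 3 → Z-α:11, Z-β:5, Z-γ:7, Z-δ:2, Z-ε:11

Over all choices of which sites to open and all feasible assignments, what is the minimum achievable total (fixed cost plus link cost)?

227

Open {Site 2, Site 3}; cheapest assignment that respects the capacities:
  Site 2 (cap 10, load 9): Z-δ, Z-ε — cost 7×2 + 2×6 = 26
  Site 3 (cap 13, load 10): Z-α, Z-β, Z-γ — cost 2×11 + 2×5 + 6×7 = 74
  Shipping 100, fixed 127 → total 227.
  Any other capacity-feasible assignment to {Site 2, Site 3} ships for at least 100.
Compare {Site 1, Site 3}: its best feasible assignment gives total 256.
Compare {Site 1, Site 2, Site 3}: its best feasible assignment gives total 308.
Every other set of open sites that can feasibly serve all demand totals ≥ 256 even under its best assignment. Minimum: 227.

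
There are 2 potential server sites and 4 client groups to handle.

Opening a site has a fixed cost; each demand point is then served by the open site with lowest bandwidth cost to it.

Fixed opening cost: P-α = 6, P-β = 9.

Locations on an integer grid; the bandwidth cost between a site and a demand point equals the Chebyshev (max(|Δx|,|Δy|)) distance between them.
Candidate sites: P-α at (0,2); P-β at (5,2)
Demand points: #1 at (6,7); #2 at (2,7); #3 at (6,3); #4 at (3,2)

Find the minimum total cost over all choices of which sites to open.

22

Open {P-β}: assign each demand point to its cheapest open site.
  #1→P-β 5, #2→P-β 5, #3→P-β 1, #4→P-β 2
  bandwidth cost 13, fixed 9 → total 22.
Compare {P-α}: bandwidth cost 20 + fixed 6 = 26.
Compare {P-α, P-β}: bandwidth cost 13 + fixed 15 = 28.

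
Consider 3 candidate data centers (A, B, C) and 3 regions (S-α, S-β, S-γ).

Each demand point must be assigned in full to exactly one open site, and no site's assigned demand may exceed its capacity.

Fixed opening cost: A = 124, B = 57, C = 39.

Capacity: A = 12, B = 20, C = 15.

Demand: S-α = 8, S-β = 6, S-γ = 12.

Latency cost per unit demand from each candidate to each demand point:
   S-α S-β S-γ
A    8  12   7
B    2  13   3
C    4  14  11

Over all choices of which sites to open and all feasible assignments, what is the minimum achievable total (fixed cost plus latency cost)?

Open {B, C}; cheapest assignment that respects the capacities:
  B (cap 20, load 20): S-α, S-γ — cost 8×2 + 12×3 = 52
  C (cap 15, load 6): S-β — cost 6×14 = 84
  Shipping 136, fixed 96 → total 232.
  Any other capacity-feasible assignment to {B, C} ships for at least 136.
Compare {A, B}: its best feasible assignment gives total 305.
Compare {A, B, C}: its best feasible assignment gives total 344.
Every other set of open sites that can feasibly serve all demand totals ≥ 305 even under its best assignment. Minimum: 232.

232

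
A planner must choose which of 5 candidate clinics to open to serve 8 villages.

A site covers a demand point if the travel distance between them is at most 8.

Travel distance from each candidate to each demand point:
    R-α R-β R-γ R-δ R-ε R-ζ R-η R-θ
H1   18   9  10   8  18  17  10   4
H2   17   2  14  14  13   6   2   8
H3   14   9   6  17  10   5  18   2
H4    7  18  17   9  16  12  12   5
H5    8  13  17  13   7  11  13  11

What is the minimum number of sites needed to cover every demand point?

4

Coverage sets (demand points within 8 of each site):
  H1: {R-δ, R-θ}
  H2: {R-β, R-ζ, R-η, R-θ}
  H3: {R-γ, R-ζ, R-θ}
  H4: {R-α, R-θ}
  H5: {R-α, R-ε}
No 3 sites suffice: every size-3 union leaves at least one demand point uncovered.
But {H1, H2, H3, H5} covers everything, so the minimum is 4.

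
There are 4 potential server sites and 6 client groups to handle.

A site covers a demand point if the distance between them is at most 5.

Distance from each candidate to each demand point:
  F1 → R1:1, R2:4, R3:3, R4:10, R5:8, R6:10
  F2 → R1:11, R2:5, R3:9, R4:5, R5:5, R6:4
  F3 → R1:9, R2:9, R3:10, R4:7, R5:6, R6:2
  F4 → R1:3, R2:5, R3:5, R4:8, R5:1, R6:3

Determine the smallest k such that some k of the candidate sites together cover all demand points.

2

Coverage sets (demand points within 5 of each site):
  F1: {R1, R2, R3}
  F2: {R2, R4, R5, R6}
  F3: {R6}
  F4: {R1, R2, R3, R5, R6}
No single site covers all 6 demand points.
But {F1, F2} covers everything, so the minimum is 2.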